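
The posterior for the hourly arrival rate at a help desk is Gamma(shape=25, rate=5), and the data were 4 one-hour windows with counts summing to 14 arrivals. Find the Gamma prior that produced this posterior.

Gamma(shape=11, rate=1)

A Gamma(α, β) prior (rate parametrization) on a Poisson rate with n observations summing to S gives posterior Gamma(α+S, β+n).
So α = 25 − 14 = 11 and β = 5 − 4 = 1.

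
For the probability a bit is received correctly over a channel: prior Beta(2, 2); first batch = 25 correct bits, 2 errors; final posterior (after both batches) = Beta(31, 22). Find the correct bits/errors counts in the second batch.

Because Beta–binomial updating is additive in the counts, the combined data contributed (α_post−α_prior, β_post−β_prior) successes and failures.
Total across both batches: 31−2=29 correct bits, 22−2=20 errors.
Subtract the first batch: 29−25=4 correct bits and 20−2=18 errors.

4 correct bits and 18 errors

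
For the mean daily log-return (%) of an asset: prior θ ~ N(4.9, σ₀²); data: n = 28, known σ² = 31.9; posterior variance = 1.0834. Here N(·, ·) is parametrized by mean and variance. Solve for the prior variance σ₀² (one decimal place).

σ₀² = 22.1

For the Normal–Normal model with known σ², precisions add: τ_n = τ₀ + n/σ².
So 1/σ₀² = 1/1.0834 − 28/31.9 = 0.923020 − 0.877743 = 0.045277.
Hence σ₀² = 1/0.045277 ≈ 22.1.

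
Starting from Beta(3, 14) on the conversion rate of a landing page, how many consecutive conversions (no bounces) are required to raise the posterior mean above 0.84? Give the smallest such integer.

k = 71

After k conversions and 0 bounces the posterior is Beta(3+k, 14), with mean (3+k)/(3+14+k).
Set (3+k)/(17+k) > 0.84 and solve: k > (0.84·17 − 3)/(1 − 0.84) = 70.500.
The smallest integer exceeding 70.500 is 71, and checking k=71: (74)/(88) = 0.8409 > 0.84.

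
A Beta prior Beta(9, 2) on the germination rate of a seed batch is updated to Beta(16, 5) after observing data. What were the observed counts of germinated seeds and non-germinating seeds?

Beta is conjugate to the binomial likelihood: posterior = Beta(a+s, b+f).
Match parameters: s=16−9=7, f=5−2=3.

7 germinated seeds and 3 non-germinating seeds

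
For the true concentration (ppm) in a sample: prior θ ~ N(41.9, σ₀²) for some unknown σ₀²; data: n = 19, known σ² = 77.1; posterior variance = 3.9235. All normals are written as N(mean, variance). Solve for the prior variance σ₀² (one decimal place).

σ₀² = 118.5

Posterior precision equals prior precision plus data precision: 1/σ_n² = 1/σ₀² + n/σ².
So 1/σ₀² = 1/3.9235 − 19/77.1 = 0.254874 − 0.246433 = 0.008441.
Hence σ₀² = 1/0.008441 ≈ 118.5.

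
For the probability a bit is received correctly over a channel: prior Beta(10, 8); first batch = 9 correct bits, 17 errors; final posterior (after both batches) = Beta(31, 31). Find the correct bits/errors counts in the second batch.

12 correct bits and 6 errors

Sequential conjugate updates are equivalent to a single update on the pooled data, so total successes = posterior α − prior α and total failures = posterior β − prior β.
Total across both batches: 31−10=21 correct bits, 31−8=23 errors.
Subtract the first batch: 21−9=12 correct bits and 23−17=6 errors.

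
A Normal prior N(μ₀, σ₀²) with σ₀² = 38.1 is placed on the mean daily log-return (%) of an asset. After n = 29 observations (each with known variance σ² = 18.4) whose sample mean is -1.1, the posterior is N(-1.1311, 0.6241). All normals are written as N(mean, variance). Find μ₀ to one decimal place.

μ₀ = -3.0

With known observation variance, the Normal–Normal posterior has precision τ_n = τ₀ + n/σ² and mean μ_n = (τ₀μ₀ + (n/σ²)x̄)/τ_n.
Here τ₀ = 1/38.1 = 0.026247 and τ_data = 29/18.4 = 1.576087, so τ_n = 1.602334.
Rearranging for μ₀: μ₀ = (μ_n·τ_n − τ_data·x̄)/τ₀ = (-1.1311·1.602334 − 1.576087·-1.1) / 0.026247 = -0.078704/0.026247 ≈ -3.0.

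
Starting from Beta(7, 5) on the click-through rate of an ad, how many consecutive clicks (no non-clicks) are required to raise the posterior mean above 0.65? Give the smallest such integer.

After k clicks and 0 non-clicks the posterior is Beta(7+k, 5), with mean (7+k)/(7+5+k).
Set (7+k)/(12+k) > 0.65 and solve: k > (0.65·12 − 7)/(1 − 0.65) = 2.286.
The smallest integer exceeding 2.286 is 3.

k = 3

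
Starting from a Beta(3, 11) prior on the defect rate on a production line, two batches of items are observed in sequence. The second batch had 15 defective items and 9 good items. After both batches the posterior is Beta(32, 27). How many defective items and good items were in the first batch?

Because Beta–binomial updating is additive in the counts, the combined data contributed (α_post−α_prior, β_post−β_prior) successes and failures.
Total across both batches: 32−3=29 defective items, 27−11=16 good items.
Subtract the second batch: 29−15=14 defective items and 16−9=7 good items.

14 defective items and 7 good items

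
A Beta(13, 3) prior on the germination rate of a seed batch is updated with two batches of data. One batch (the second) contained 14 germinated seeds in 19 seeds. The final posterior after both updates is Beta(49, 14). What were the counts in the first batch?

22 germinated seeds and 6 non-germinating seeds

Because Beta–binomial updating is additive in the counts, the combined data contributed (α_post−α_prior, β_post−β_prior) successes and failures.
Total across both batches: 49−13=36 germinated seeds, 14−3=11 non-germinating seeds.
Subtract the second batch: 36−14=22 germinated seeds and 11−5=6 non-germinating seeds.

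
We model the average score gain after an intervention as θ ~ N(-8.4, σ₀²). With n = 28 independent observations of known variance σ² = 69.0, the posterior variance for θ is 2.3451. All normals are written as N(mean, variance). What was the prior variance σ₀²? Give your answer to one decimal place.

Posterior precision equals prior precision plus data precision: 1/σ_n² = 1/σ₀² + n/σ².
So 1/σ₀² = 1/2.3451 − 28/69.0 = 0.426421 − 0.405797 = 0.020624.
Hence σ₀² = 1/0.020624 ≈ 48.5.

σ₀² = 48.5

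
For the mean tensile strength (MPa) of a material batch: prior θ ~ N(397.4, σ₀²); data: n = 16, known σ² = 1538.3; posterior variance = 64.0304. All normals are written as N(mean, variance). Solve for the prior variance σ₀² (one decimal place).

Posterior precision equals prior precision plus data precision: 1/σ_n² = 1/σ₀² + n/σ².
So 1/σ₀² = 1/64.0304 − 16/1538.3 = 0.015618 − 0.010401 = 0.005217.
Hence σ₀² = 1/0.005217 ≈ 191.7.

σ₀² = 191.7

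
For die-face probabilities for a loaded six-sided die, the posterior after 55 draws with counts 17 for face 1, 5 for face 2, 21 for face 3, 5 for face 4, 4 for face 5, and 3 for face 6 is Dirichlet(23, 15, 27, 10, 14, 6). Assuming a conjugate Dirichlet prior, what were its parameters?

Dirichlet(6, 10, 6, 5, 10, 3)

For a Dirichlet(α) prior with multinomial counts c, the posterior is Dirichlet(α + c) componentwise.
Subtract each count from the matching posterior parameter: 23−17=6, 15−5=10, 27−21=6, 10−5=5, 14−4=10, 6−3=3.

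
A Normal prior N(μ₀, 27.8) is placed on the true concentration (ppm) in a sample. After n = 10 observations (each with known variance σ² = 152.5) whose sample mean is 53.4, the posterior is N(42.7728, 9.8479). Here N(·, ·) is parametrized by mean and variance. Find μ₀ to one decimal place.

μ₀ = 23.4

With known observation variance, the Normal–Normal posterior has precision τ_n = τ₀ + n/σ² and mean μ_n = (τ₀μ₀ + (n/σ²)x̄)/τ_n.
Here τ₀ = 1/27.8 = 0.035971 and τ_data = 10/152.5 = 0.065574, so τ_n = 0.101545.
Rearranging for μ₀: μ₀ = (μ_n·τ_n − τ_data·x̄)/τ₀ = (42.7728·0.101545 − 0.065574·53.4) / 0.035971 = 0.841712/0.035971 ≈ 23.4.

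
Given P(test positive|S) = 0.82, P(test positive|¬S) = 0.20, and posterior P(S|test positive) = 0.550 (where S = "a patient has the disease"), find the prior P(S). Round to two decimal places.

P(S) = 0.23

Bayes' rule in odds form gives O(S|E) = O(S)·[P(E|S)/P(E|¬S)], hence O(S) = O(S|E)/LR.
Posterior odds = 0.550/(1−0.550) = 1.2222. LR = 0.82/0.20 = 4.1000.
Prior odds = 1.2222/4.1000 = 0.2981, so P(S) = 0.2981/(1+0.2981) ≈ 0.23.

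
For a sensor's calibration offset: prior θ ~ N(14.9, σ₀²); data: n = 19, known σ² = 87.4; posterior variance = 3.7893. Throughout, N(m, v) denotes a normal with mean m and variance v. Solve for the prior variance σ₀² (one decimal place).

σ₀² = 21.5

For the Normal–Normal model with known σ², precisions add: τ_n = τ₀ + n/σ².
So 1/σ₀² = 1/3.7893 − 19/87.4 = 0.263901 − 0.217391 = 0.046510.
Hence σ₀² = 1/0.046510 ≈ 21.5.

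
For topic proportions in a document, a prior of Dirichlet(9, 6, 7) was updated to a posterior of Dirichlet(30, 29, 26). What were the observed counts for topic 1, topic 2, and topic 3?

For a Dirichlet(α) prior with multinomial counts c, the posterior is Dirichlet(α + c) componentwise.
Counts are posterior − prior componentwise: 30−9=21, 29−6=23, 26−7=19.

counts (21, 23, 19)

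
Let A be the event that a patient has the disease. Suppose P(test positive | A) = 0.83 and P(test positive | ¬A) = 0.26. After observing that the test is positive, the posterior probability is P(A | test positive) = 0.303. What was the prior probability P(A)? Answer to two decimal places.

Bayes' rule in odds form gives O(A|E) = O(A)·[P(E|A)/P(E|¬A)], hence O(A) = O(A|E)/LR.
Posterior odds = 0.303/(1−0.303) = 0.4347. LR = 0.83/0.26 = 3.1923.
Prior odds = 0.4347/3.1923 = 0.1362, so P(A) = 0.1362/(1+0.1362) ≈ 0.12.

P(A) = 0.12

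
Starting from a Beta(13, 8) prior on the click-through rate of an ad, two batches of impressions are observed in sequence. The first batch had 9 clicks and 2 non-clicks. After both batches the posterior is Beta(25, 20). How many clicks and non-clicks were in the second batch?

Because Beta–binomial updating is additive in the counts, the combined data contributed (α_post−α_prior, β_post−β_prior) successes and failures.
Total across both batches: 25−13=12 clicks, 20−8=12 non-clicks.
Subtract the first batch: 12−9=3 clicks and 12−2=10 non-clicks.

3 clicks and 10 non-clicks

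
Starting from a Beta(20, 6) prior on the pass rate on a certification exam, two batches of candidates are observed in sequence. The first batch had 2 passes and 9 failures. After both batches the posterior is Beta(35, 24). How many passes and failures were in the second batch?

13 passes and 9 failures

Sequential conjugate updates are equivalent to a single update on the pooled data, so total successes = posterior α − prior α and total failures = posterior β − prior β.
Total across both batches: 35−20=15 passes, 24−6=18 failures.
Subtract the first batch: 15−2=13 passes and 18−9=9 failures.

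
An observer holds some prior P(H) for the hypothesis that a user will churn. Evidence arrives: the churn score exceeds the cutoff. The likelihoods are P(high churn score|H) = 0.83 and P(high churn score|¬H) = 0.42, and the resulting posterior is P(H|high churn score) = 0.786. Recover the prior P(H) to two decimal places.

P(H) = 0.65

In odds form, posterior odds = prior odds × likelihood ratio, so prior odds = posterior odds ÷ LR.
Posterior odds = 0.786/(1−0.786) = 3.6729. LR = 0.83/0.42 = 1.9762.
Prior odds = 3.6729/1.9762 = 1.8586, so P(H) = 1.8586/(1+1.8586) ≈ 0.65.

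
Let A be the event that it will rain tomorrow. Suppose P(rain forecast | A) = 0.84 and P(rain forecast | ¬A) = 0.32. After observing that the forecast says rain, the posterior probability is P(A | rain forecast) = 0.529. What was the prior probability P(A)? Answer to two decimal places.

P(A) = 0.30

Bayes' rule in odds form gives O(A|E) = O(A)·[P(E|A)/P(E|¬A)], hence O(A) = O(A|E)/LR.
Posterior odds = 0.529/(1−0.529) = 1.1231. LR = 0.84/0.32 = 2.6250.
Prior odds = 1.1231/2.6250 = 0.4278, so P(A) = 0.4278/(1+0.4278) ≈ 0.30.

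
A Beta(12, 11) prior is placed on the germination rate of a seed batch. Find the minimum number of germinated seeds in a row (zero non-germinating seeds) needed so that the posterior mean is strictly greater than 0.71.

After k germinated seeds and 0 non-germinating seeds the posterior is Beta(12+k, 11), with mean (12+k)/(12+11+k).
Set (12+k)/(23+k) > 0.71 and solve: k > (0.71·23 − 12)/(1 − 0.71) = 14.931.
The smallest integer exceeding 14.931 is 15.

k = 15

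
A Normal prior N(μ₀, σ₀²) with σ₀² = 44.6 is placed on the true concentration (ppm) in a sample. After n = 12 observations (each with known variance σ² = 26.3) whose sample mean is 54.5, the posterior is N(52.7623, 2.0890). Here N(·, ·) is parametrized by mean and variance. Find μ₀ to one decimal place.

μ₀ = 17.4

With known observation variance, the Normal–Normal posterior has precision τ_n = τ₀ + n/σ² and mean μ_n = (τ₀μ₀ + (n/σ²)x̄)/τ_n.
Here τ₀ = 1/44.6 = 0.022422 and τ_data = 12/26.3 = 0.456274, so τ_n = 0.478696.
Rearranging for μ₀: μ₀ = (μ_n·τ_n − τ_data·x̄)/τ₀ = (52.7623·0.478696 − 0.456274·54.5) / 0.022422 = 0.390169/0.022422 ≈ 17.4.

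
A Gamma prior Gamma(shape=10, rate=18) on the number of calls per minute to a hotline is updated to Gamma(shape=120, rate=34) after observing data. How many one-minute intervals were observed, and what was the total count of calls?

A Gamma(α, β) prior (rate parametrization) on a Poisson rate with n observations summing to S gives posterior Gamma(α+S, β+n).
Matching: Σxᵢ = 120 − 10 = 110 and n = 34 − 18 = 16.

n = 16 one-minute intervals with total 110 calls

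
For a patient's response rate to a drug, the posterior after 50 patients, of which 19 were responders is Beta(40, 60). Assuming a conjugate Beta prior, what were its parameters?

Beta(21, 29)

Under Beta–binomial conjugacy the posterior parameters are (a+s, b+f).
So a = 40 − 19 = 21 and b = 60 − 31 = 29.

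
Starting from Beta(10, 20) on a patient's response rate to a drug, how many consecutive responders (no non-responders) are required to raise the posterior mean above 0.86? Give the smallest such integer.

After k responders and 0 non-responders the posterior is Beta(10+k, 20), with mean (10+k)/(10+20+k).
Set (10+k)/(30+k) > 0.86 and solve: k > (0.86·30 − 10)/(1 − 0.86) = 112.857.
The smallest integer exceeding 112.857 is 113, and checking k=113: (123)/(143) = 0.8601 > 0.86.

k = 113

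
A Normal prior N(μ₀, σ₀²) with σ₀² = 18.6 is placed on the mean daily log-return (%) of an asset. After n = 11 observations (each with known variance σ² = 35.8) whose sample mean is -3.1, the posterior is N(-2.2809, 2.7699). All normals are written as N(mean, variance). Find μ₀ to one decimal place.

With known observation variance, the Normal–Normal posterior has precision τ_n = τ₀ + n/σ² and mean μ_n = (τ₀μ₀ + (n/σ²)x̄)/τ_n.
Here τ₀ = 1/18.6 = 0.053763 and τ_data = 11/35.8 = 0.307263, so τ_n = 0.361026.
Rearranging for μ₀: μ₀ = (μ_n·τ_n − τ_data·x̄)/τ₀ = (-2.2809·0.361026 − 0.307263·-3.1) / 0.053763 = 0.129051/0.053763 ≈ 2.4.

μ₀ = 2.4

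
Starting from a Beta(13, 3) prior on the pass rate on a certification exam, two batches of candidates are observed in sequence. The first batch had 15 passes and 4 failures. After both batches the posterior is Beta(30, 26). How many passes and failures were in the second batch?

2 passes and 19 failures

Sequential conjugate updates are equivalent to a single update on the pooled data, so total successes = posterior α − prior α and total failures = posterior β − prior β.
Total across both batches: 30−13=17 passes, 26−3=23 failures.
Subtract the first batch: 17−15=2 passes and 23−4=19 failures.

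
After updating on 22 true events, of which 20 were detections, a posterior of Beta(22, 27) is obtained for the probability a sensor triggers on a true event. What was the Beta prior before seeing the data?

Beta(2, 25)

A Beta(α, β) prior with s successes and f failures in binomial data gives a Beta(α+s, β+f) posterior.
Subtract the data counts: 22−20=2, 27−2=25.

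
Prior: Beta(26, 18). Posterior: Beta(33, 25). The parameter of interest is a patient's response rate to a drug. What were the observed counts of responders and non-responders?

Beta is conjugate to the binomial likelihood: posterior = Beta(a+s, b+f).
Match parameters: s=33−26=7, f=25−18=7.

7 responders and 7 non-responders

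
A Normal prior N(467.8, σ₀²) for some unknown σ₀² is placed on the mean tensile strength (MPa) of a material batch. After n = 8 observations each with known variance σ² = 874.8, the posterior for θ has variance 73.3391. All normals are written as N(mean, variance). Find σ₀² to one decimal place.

Posterior precision equals prior precision plus data precision: 1/σ_n² = 1/σ₀² + n/σ².
So 1/σ₀² = 1/73.3391 − 8/874.8 = 0.013635 − 0.009145 = 0.004490.
Hence σ₀² = 1/0.004490 ≈ 222.7.

σ₀² = 222.7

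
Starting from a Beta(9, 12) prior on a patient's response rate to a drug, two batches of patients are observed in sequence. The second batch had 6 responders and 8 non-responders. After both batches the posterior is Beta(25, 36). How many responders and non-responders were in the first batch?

10 responders and 16 non-responders

Sequential conjugate updates are equivalent to a single update on the pooled data, so total successes = posterior α − prior α and total failures = posterior β − prior β.
Total across both batches: 25−9=16 responders, 36−12=24 non-responders.
Subtract the second batch: 16−6=10 responders and 24−8=16 non-responders.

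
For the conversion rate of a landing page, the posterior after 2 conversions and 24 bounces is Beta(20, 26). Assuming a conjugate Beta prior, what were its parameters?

Beta(18, 2)

Under Beta–binomial conjugacy the posterior parameters are (α+s, β+f).
Subtract the data counts: 20−2=18, 26−24=2.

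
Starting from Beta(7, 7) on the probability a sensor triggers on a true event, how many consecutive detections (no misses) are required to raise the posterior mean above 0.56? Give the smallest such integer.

After k detections and 0 misses the posterior is Beta(7+k, 7), with mean (7+k)/(7+7+k).
Set (7+k)/(14+k) > 0.56 and solve: k > (0.56·14 − 7)/(1 − 0.56) = 1.909.
The smallest integer exceeding 1.909 is 2, and checking k=2: (9)/(16) = 0.5625 > 0.56.

k = 2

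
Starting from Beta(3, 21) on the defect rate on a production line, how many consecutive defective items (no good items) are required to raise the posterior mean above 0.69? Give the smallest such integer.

k = 44

After k defective items and 0 good items the posterior is Beta(3+k, 21), with mean (3+k)/(3+21+k).
Set (3+k)/(24+k) > 0.69 and solve: k > (0.69·24 − 3)/(1 − 0.69) = 43.742.
The smallest integer exceeding 43.742 is 44.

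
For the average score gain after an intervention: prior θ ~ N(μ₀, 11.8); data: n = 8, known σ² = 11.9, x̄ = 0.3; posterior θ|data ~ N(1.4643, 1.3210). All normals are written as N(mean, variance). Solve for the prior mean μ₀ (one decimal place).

The posterior mean is a precision-weighted average: μ_n = (τ₀μ₀ + τ_data·x̄)/(τ₀+τ_data), with τ₀=1/σ₀² and τ_data=n/σ².
Here τ₀ = 1/11.8 = 0.084746 and τ_data = 8/11.9 = 0.672269, so τ_n = 0.757015.
Rearranging for μ₀: μ₀ = (μ_n·τ_n − τ_data·x̄)/τ₀ = (1.4643·0.757015 − 0.672269·0.3) / 0.084746 = 0.906816/0.084746 ≈ 10.7.

μ₀ = 10.7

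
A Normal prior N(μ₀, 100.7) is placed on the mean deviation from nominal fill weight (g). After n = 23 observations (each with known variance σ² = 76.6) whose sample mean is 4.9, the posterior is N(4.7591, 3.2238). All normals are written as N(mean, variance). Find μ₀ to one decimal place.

μ₀ = 0.5

The posterior mean is a precision-weighted average: μ_n = (τ₀μ₀ + τ_data·x̄)/(τ₀+τ_data), with τ₀=1/σ₀² and τ_data=n/σ².
Here τ₀ = 1/100.7 = 0.009930 and τ_data = 23/76.6 = 0.300261, so τ_n = 0.310191.
Rearranging for μ₀: μ₀ = (μ_n·τ_n − τ_data·x̄)/τ₀ = (4.7591·0.310191 − 0.300261·4.9) / 0.009930 = 0.004951/0.009930 ≈ 0.5.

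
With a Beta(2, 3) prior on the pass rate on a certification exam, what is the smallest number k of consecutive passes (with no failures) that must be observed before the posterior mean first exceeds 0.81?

After k passes and 0 failures the posterior is Beta(2+k, 3), with mean (2+k)/(2+3+k).
Set (2+k)/(5+k) > 0.81 and solve: k > (0.81·5 − 2)/(1 − 0.81) = 10.789.
The smallest integer exceeding 10.789 is 11.

k = 11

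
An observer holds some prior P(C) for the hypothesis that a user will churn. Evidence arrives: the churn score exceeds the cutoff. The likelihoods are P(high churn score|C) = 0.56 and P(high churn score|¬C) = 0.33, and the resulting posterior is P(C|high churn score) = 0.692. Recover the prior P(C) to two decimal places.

P(C) = 0.57

In odds form, posterior odds = prior odds × likelihood ratio, so prior odds = posterior odds ÷ LR.
Posterior odds = 0.692/(1−0.692) = 2.2468. LR = 0.56/0.33 = 1.6970.
Prior odds = 2.2468/1.6970 = 1.3240, so P(C) = 1.3240/(1+1.3240) ≈ 0.57.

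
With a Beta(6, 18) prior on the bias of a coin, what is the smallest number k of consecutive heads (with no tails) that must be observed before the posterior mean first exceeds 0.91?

After k heads and 0 tails the posterior is Beta(6+k, 18), with mean (6+k)/(6+18+k).
Set (6+k)/(24+k) > 0.91 and solve: k > (0.91·24 − 6)/(1 − 0.91) = 176.000.
The smallest integer exceeding 176.000 is 177.

k = 177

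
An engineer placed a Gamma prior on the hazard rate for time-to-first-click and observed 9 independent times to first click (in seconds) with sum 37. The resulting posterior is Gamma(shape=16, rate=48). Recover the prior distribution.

Gamma(shape=7, rate=11)

Gamma–exponential conjugacy: posterior shape = α + n, posterior rate = β + Σtᵢ.
So α = 16 − 9 = 7 and β = 48 − 37 = 11.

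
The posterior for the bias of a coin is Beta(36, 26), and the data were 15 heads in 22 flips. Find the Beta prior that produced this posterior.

Beta(21, 19)

A Beta(a, b) prior with s successes and f failures in binomial data gives a Beta(a+s, b+f) posterior.
Subtract the data counts: 36−15=21, 26−7=19.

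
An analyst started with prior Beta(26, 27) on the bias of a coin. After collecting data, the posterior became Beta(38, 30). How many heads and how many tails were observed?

A Beta(α, β) prior with s successes and f failures in binomial data gives a Beta(α+s, β+f) posterior.
So s = 38 − 26 = 12 and f = 30 − 27 = 3.

12 heads and 3 tails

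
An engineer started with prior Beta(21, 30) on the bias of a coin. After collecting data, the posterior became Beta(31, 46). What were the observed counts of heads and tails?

10 heads and 16 tails

Beta is conjugate to the binomial likelihood: posterior = Beta(α+s, β+f).
Match parameters: s=31−21=10, f=46−30=16.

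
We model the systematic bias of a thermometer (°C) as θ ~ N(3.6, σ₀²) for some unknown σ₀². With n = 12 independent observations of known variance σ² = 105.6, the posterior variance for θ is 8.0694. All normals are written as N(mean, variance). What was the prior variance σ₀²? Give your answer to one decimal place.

σ₀² = 97.2

Posterior precision equals prior precision plus data precision: 1/σ_n² = 1/σ₀² + n/σ².
So 1/σ₀² = 1/8.0694 − 12/105.6 = 0.123925 − 0.113636 = 0.010289.
Hence σ₀² = 1/0.010289 ≈ 97.2.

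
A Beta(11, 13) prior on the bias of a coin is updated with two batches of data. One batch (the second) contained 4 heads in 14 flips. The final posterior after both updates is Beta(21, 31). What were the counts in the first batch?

6 heads and 8 tails

Sequential conjugate updates are equivalent to a single update on the pooled data, so total successes = posterior α − prior α and total failures = posterior β − prior β.
Total across both batches: 21−11=10 heads, 31−13=18 tails.
Subtract the second batch: 10−4=6 heads and 18−10=8 tails.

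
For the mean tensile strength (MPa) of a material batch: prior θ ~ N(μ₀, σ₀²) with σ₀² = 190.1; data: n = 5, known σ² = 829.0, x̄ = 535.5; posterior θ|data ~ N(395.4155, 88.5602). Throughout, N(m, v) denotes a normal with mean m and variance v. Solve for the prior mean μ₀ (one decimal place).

The posterior mean is a precision-weighted average: μ_n = (τ₀μ₀ + τ_data·x̄)/(τ₀+τ_data), with τ₀=1/σ₀² and τ_data=n/σ².
Here τ₀ = 1/190.1 = 0.005260 and τ_data = 5/829.0 = 0.006031, so τ_n = 0.011291.
Rearranging for μ₀: μ₀ = (μ_n·τ_n − τ_data·x̄)/τ₀ = (395.4155·0.011291 − 0.006031·535.5) / 0.005260 = 1.235036/0.005260 ≈ 234.8.

μ₀ = 234.8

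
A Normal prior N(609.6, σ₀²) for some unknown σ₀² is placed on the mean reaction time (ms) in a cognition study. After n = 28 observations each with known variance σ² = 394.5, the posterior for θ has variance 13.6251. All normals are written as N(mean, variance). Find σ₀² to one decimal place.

σ₀² = 413.6

Posterior precision equals prior precision plus data precision: 1/σ_n² = 1/σ₀² + n/σ².
So 1/σ₀² = 1/13.6251 − 28/394.5 = 0.073394 − 0.070976 = 0.002418.
Hence σ₀² = 1/0.002418 ≈ 413.6.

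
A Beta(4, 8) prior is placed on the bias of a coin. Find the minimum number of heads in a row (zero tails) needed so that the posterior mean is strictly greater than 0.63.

After k heads and 0 tails the posterior is Beta(4+k, 8), with mean (4+k)/(4+8+k).
Set (4+k)/(12+k) > 0.63 and solve: k > (0.63·12 − 4)/(1 − 0.63) = 9.622.
The smallest integer exceeding 9.622 is 10.

k = 10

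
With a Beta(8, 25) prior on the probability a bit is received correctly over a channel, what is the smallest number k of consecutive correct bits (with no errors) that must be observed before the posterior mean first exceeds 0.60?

k = 30

After k correct bits and 0 errors the posterior is Beta(8+k, 25), with mean (8+k)/(8+25+k).
Set (8+k)/(33+k) > 0.60 and solve: k > (0.60·33 − 8)/(1 − 0.60) = 29.500.
The smallest integer exceeding 29.500 is 30.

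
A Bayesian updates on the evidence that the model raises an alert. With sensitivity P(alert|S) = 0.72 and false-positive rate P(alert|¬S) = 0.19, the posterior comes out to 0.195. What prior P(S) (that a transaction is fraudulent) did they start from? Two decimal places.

In odds form, posterior odds = prior odds × likelihood ratio, so prior odds = posterior odds ÷ LR.
Posterior odds = 0.195/(1−0.195) = 0.2422. LR = 0.72/0.19 = 3.7895.
Prior odds = 0.2422/3.7895 = 0.0639, so P(S) = 0.0639/(1+0.0639) ≈ 0.06.

P(S) = 0.06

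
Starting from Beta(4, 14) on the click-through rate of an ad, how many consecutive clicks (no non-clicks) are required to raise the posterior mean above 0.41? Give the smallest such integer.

k = 6

After k clicks and 0 non-clicks the posterior is Beta(4+k, 14), with mean (4+k)/(4+14+k).
Set (4+k)/(18+k) > 0.41 and solve: k > (0.41·18 − 4)/(1 − 0.41) = 5.729.
The smallest integer exceeding 5.729 is 6.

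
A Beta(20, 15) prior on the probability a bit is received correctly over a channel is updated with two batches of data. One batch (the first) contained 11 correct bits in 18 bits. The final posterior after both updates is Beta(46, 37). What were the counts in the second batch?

15 correct bits and 15 errors

Because Beta–binomial updating is additive in the counts, the combined data contributed (α_post−α_prior, β_post−β_prior) successes and failures.
Total across both batches: 46−20=26 correct bits, 37−15=22 errors.
Subtract the first batch: 26−11=15 correct bits and 22−7=15 errors.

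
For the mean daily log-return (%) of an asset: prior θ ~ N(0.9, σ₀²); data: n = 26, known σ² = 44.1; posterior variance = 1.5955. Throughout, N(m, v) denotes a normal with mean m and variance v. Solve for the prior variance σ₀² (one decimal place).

For the Normal–Normal model with known σ², precisions add: τ_n = τ₀ + n/σ².
So 1/σ₀² = 1/1.5955 − 26/44.1 = 0.626763 − 0.589569 = 0.037194.
Hence σ₀² = 1/0.037194 ≈ 26.9.

σ₀² = 26.9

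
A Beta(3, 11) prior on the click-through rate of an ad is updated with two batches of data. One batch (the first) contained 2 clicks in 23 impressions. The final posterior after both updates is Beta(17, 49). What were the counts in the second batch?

12 clicks and 17 non-clicks

Because Beta–binomial updating is additive in the counts, the combined data contributed (α_post−α_prior, β_post−β_prior) successes and failures.
Total across both batches: 17−3=14 clicks, 49−11=38 non-clicks.
Subtract the first batch: 14−2=12 clicks and 38−21=17 non-clicks.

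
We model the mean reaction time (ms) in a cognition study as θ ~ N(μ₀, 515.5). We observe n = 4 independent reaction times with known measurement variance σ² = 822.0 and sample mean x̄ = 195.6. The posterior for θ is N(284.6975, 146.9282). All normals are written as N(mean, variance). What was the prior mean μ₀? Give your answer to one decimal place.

μ₀ = 508.2

With known observation variance, the Normal–Normal posterior has precision τ_n = τ₀ + n/σ² and mean μ_n = (τ₀μ₀ + (n/σ²)x̄)/τ_n.
Here τ₀ = 1/515.5 = 0.001940 and τ_data = 4/822.0 = 0.004866, so τ_n = 0.006806.
Rearranging for μ₀: μ₀ = (μ_n·τ_n − τ_data·x̄)/τ₀ = (284.6975·0.006806 − 0.004866·195.6) / 0.001940 = 0.985862/0.001940 ≈ 508.2.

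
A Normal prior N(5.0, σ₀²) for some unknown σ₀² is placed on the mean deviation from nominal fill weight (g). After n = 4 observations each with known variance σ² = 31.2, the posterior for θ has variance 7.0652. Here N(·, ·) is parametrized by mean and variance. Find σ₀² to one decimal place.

For the Normal–Normal model with known σ², precisions add: τ_n = τ₀ + n/σ².
So 1/σ₀² = 1/7.0652 − 4/31.2 = 0.141539 − 0.128205 = 0.013334.
Hence σ₀² = 1/0.013334 ≈ 75.0.

σ₀² = 75.0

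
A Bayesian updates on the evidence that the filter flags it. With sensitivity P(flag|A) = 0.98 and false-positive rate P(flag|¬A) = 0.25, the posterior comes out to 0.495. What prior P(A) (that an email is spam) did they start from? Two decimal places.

Bayes' rule in odds form gives O(A|E) = O(A)·[P(E|A)/P(E|¬A)], hence O(A) = O(A|E)/LR.
Posterior odds = 0.495/(1−0.495) = 0.9802. LR = 0.98/0.25 = 3.9200.
Prior odds = 0.9802/3.9200 = 0.2501, so P(A) = 0.2501/(1+0.2501) ≈ 0.20.

P(A) = 0.20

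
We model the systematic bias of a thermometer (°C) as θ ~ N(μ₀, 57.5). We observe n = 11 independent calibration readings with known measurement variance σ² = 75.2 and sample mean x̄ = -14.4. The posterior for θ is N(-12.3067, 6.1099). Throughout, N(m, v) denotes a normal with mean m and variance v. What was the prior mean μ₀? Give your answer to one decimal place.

μ₀ = 5.3

The posterior mean is a precision-weighted average: μ_n = (τ₀μ₀ + τ_data·x̄)/(τ₀+τ_data), with τ₀=1/σ₀² and τ_data=n/σ².
Here τ₀ = 1/57.5 = 0.017391 and τ_data = 11/75.2 = 0.146277, so τ_n = 0.163668.
Rearranging for μ₀: μ₀ = (μ_n·τ_n − τ_data·x̄)/τ₀ = (-12.3067·0.163668 − 0.146277·-14.4) / 0.017391 = 0.092176/0.017391 ≈ 5.3.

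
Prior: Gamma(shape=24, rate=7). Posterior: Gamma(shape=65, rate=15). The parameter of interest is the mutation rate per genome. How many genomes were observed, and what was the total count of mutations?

n = 8 genomes with total 41 mutations

Gamma–Poisson conjugacy: posterior shape = α + Σxᵢ, posterior rate = β + n.
Matching: Σxᵢ = 65 − 24 = 41 and n = 15 − 7 = 8.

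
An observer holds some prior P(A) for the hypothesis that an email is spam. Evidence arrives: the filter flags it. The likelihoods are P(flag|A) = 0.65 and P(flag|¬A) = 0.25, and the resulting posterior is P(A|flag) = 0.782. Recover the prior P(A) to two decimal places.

Bayes' rule in odds form gives O(A|E) = O(A)·[P(E|A)/P(E|¬A)], hence O(A) = O(A|E)/LR.
Posterior odds = 0.782/(1−0.782) = 3.5872. LR = 0.65/0.25 = 2.6000.
Prior odds = 3.5872/2.6000 = 1.3797, so P(A) = 1.3797/(1+1.3797) ≈ 0.58.

P(A) = 0.58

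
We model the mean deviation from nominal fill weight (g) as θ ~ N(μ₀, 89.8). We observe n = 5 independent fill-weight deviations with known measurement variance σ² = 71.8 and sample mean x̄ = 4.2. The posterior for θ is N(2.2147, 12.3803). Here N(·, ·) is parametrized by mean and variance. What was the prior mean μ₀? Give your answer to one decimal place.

The posterior mean is a precision-weighted average: μ_n = (τ₀μ₀ + τ_data·x̄)/(τ₀+τ_data), with τ₀=1/σ₀² and τ_data=n/σ².
Here τ₀ = 1/89.8 = 0.011136 and τ_data = 5/71.8 = 0.069638, so τ_n = 0.080774.
Rearranging for μ₀: μ₀ = (μ_n·τ_n − τ_data·x̄)/τ₀ = (2.2147·0.080774 − 0.069638·4.2) / 0.011136 = -0.113589/0.011136 ≈ -10.2.

μ₀ = -10.2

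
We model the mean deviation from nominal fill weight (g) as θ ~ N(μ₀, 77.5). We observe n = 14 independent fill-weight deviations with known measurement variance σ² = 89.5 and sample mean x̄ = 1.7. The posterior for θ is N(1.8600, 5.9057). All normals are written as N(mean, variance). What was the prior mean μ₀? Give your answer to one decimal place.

With known observation variance, the Normal–Normal posterior has precision τ_n = τ₀ + n/σ² and mean μ_n = (τ₀μ₀ + (n/σ²)x̄)/τ_n.
Here τ₀ = 1/77.5 = 0.012903 and τ_data = 14/89.5 = 0.156425, so τ_n = 0.169328.
Rearranging for μ₀: μ₀ = (μ_n·τ_n − τ_data·x̄)/τ₀ = (1.8600·0.169328 − 0.156425·1.7) / 0.012903 = 0.049028/0.012903 ≈ 3.8.

μ₀ = 3.8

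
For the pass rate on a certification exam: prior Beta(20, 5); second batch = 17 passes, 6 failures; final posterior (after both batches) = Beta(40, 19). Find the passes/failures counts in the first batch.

3 passes and 8 failures

Because Beta–binomial updating is additive in the counts, the combined data contributed (α_post−α_prior, β_post−β_prior) successes and failures.
Total across both batches: 40−20=20 passes, 19−5=14 failures.
Subtract the second batch: 20−17=3 passes and 14−6=8 failures.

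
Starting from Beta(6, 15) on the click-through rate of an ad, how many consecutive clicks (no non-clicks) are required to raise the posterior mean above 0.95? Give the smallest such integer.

k = 280

After k clicks and 0 non-clicks the posterior is Beta(6+k, 15), with mean (6+k)/(6+15+k).
Set (6+k)/(21+k) > 0.95 and solve: k > (0.95·21 − 6)/(1 − 0.95) = 279.000.
The smallest integer exceeding 279.000 is 280, and checking k=280: (286)/(301) = 0.9502 > 0.95.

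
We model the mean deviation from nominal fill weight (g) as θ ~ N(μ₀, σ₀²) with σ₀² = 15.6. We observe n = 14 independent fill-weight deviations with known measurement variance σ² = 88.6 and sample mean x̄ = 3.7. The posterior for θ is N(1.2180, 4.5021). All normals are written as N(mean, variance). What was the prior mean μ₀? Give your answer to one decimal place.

With known observation variance, the Normal–Normal posterior has precision τ_n = τ₀ + n/σ² and mean μ_n = (τ₀μ₀ + (n/σ²)x̄)/τ_n.
Here τ₀ = 1/15.6 = 0.064103 and τ_data = 14/88.6 = 0.158014, so τ_n = 0.222117.
Rearranging for μ₀: μ₀ = (μ_n·τ_n − τ_data·x̄)/τ₀ = (1.2180·0.222117 − 0.158014·3.7) / 0.064103 = -0.314113/0.064103 ≈ -4.9.

μ₀ = -4.9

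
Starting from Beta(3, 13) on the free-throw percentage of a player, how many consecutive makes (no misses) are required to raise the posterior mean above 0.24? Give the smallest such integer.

k = 2

After k makes and 0 misses the posterior is Beta(3+k, 13), with mean (3+k)/(3+13+k).
Set (3+k)/(16+k) > 0.24 and solve: k > (0.24·16 − 3)/(1 − 0.24) = 1.105.
The smallest integer exceeding 1.105 is 2, and checking k=2: (5)/(18) = 0.2778 > 0.24.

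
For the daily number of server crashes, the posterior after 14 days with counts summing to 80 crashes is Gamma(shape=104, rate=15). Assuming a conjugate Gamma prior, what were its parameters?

Gamma(shape=24, rate=1)

A Gamma(α, β) prior (rate parametrization) on a Poisson rate with n observations summing to S gives posterior Gamma(α+S, β+n).
So α = 104 − 80 = 24 and β = 15 − 14 = 1.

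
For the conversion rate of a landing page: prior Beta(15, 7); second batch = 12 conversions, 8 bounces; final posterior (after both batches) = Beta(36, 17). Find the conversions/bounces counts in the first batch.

9 conversions and 2 bounces

Sequential conjugate updates are equivalent to a single update on the pooled data, so total successes = posterior α − prior α and total failures = posterior β − prior β.
Total across both batches: 36−15=21 conversions, 17−7=10 bounces.
Subtract the second batch: 21−12=9 conversions and 10−8=2 bounces.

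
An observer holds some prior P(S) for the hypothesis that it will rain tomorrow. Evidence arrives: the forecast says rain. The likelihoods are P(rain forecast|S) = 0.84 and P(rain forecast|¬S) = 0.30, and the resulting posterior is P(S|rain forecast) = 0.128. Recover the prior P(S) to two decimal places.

P(S) = 0.05

In odds form, posterior odds = prior odds × likelihood ratio, so prior odds = posterior odds ÷ LR.
Posterior odds = 0.128/(1−0.128) = 0.1468. LR = 0.84/0.30 = 2.8000.
Prior odds = 0.1468/2.8000 = 0.0524, so P(S) = 0.0524/(1+0.0524) ≈ 0.05.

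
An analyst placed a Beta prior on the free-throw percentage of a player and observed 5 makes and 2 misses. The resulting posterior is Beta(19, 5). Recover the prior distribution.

A Beta(α, β) prior with s successes and f failures in binomial data gives a Beta(α+s, β+f) posterior.
Subtract the data counts: 19−5=14, 5−2=3.

Beta(14, 3)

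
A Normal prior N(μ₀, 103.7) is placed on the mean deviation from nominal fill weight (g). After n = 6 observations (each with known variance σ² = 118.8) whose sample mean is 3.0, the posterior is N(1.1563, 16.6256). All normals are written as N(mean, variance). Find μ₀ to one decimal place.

The posterior mean is a precision-weighted average: μ_n = (τ₀μ₀ + τ_data·x̄)/(τ₀+τ_data), with τ₀=1/σ₀² and τ_data=n/σ².
Here τ₀ = 1/103.7 = 0.009643 and τ_data = 6/118.8 = 0.050505, so τ_n = 0.060148.
Rearranging for μ₀: μ₀ = (μ_n·τ_n − τ_data·x̄)/τ₀ = (1.1563·0.060148 − 0.050505·3.0) / 0.009643 = -0.081966/0.009643 ≈ -8.5.

μ₀ = -8.5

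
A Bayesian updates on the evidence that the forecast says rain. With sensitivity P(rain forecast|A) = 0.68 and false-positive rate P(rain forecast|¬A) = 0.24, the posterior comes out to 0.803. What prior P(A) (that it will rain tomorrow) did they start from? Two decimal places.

In odds form, posterior odds = prior odds × likelihood ratio, so prior odds = posterior odds ÷ LR.
Posterior odds = 0.803/(1−0.803) = 4.0761. LR = 0.68/0.24 = 2.8333.
Prior odds = 4.0761/2.8333 = 1.4386, so P(A) = 1.4386/(1+1.4386) ≈ 0.59.

P(A) = 0.59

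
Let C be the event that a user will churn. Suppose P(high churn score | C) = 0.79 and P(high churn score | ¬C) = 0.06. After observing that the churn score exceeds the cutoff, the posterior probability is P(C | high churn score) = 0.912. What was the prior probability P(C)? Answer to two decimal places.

In odds form, posterior odds = prior odds × likelihood ratio, so prior odds = posterior odds ÷ LR.
Posterior odds = 0.912/(1−0.912) = 10.3636. LR = 0.79/0.06 = 13.1667.
Prior odds = 10.3636/13.1667 = 0.7871, so P(C) = 0.7871/(1+0.7871) ≈ 0.44.

P(C) = 0.44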